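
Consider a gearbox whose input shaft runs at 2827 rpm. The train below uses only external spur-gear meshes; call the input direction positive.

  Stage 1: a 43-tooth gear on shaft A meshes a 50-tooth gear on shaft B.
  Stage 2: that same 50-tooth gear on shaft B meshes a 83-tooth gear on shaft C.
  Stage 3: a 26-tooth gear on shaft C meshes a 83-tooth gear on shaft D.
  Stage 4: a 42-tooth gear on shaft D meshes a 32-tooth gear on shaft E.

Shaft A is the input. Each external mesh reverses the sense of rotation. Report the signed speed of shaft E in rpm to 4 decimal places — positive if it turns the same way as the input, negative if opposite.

Stage 1 [43T→50T]: ω = 2827.0000×43/50 = 2431.2200 rpm, dir flips to −; running = −2431.2200
Stage 2 [50T→83T]: ω = 2431.2200×50/83 = 1464.5904 rpm, dir flips to +; running = +1464.5904
Stage 3 [26T→83T]: ω = 1464.5904×26/83 = 458.7873 rpm, dir flips to −; running = −458.7873
Stage 4 [42T→32T]: ω = 458.7873×42/32 = 602.1584 rpm, dir flips to +; running = +602.1584

+602.1584 rpm (same as input, |ω| = 602.1584 rpm)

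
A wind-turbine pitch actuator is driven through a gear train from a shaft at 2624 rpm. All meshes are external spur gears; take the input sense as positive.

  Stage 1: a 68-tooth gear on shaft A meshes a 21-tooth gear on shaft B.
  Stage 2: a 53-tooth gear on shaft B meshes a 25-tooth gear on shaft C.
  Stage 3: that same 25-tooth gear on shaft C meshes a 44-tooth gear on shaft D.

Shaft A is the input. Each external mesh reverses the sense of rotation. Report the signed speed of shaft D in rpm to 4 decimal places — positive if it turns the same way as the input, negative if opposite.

Stage 1 [68T→21T]: ω = 2624.0000×68/21 = 8496.7619 rpm, dir flips to −; running = −8496.7619
Stage 2 [53T→25T]: ω = 8496.7619×53/25 = 18013.1352 rpm, dir flips to +; running = +18013.1352
Stage 3 [25T→44T]: ω = 18013.1352×25/44 = 10234.7359 rpm, dir flips to −; running = −10234.7359

-10234.7359 rpm (opposite to input, |ω| = 10234.7359 rpm)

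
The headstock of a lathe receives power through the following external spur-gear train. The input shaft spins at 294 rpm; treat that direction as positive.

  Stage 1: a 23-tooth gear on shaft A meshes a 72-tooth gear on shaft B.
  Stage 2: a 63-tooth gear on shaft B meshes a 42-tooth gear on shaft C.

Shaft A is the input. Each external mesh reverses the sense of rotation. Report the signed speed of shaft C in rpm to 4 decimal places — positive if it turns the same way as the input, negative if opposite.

+140.8750 rpm (same as input, |ω| = 140.8750 rpm)

Stage 1 [23T→72T]: ω = 294.0000×23/72 = 93.9167 rpm, dir flips to −; running = −93.9167
Stage 2 [63T→42T]: ω = 93.9167×63/42 = 140.8750 rpm, dir flips to +; running = +140.8750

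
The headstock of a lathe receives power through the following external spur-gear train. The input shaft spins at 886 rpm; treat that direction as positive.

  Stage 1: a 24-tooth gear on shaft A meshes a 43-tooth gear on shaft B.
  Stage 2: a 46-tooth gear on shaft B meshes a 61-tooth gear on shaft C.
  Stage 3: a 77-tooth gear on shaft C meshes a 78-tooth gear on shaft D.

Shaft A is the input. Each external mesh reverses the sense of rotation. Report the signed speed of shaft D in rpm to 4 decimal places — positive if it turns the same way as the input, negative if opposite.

Stage 1 [24T→43T]: ω = 886.0000×24/43 = 494.5116 rpm, dir flips to −; running = −494.5116
Stage 2 [46T→61T]: ω = 494.5116×46/61 = 372.9104 rpm, dir flips to +; running = +372.9104
Stage 3 [77T→78T]: ω = 372.9104×77/78 = 368.1295 rpm, dir flips to −; running = −368.1295

-368.1295 rpm (opposite to input, |ω| = 368.1295 rpm)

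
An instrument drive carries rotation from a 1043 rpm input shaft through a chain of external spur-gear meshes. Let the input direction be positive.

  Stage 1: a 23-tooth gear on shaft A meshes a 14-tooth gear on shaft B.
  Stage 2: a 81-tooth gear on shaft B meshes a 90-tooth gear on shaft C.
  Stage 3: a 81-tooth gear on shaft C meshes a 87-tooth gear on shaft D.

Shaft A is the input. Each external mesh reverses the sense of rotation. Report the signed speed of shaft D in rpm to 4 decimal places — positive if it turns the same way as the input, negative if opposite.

Stage 1 [23T→14T]: ω = 1043.0000×23/14 = 1713.5000 rpm, dir flips to −; running = −1713.5000
Stage 2 [81T→90T]: ω = 1713.5000×81/90 = 1542.1500 rpm, dir flips to +; running = +1542.1500
Stage 3 [81T→87T]: ω = 1542.1500×81/87 = 1435.7948 rpm, dir flips to −; running = −1435.7948

-1435.7948 rpm (opposite to input, |ω| = 1435.7948 rpm)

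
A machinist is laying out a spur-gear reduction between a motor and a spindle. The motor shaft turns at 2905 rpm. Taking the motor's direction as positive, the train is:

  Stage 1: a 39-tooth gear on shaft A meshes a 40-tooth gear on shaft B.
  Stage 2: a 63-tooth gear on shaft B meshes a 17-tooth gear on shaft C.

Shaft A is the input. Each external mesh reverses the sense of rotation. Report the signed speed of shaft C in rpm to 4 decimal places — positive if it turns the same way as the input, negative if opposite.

Stage 1 [39T→40T]: ω = 2905.0000×39/40 = 2832.3750 rpm, dir flips to −; running = −2832.3750
Stage 2 [63T→17T]: ω = 2832.3750×63/17 = 10496.4485 rpm, dir flips to +; running = +10496.4485

+10496.4485 rpm (same as input, |ω| = 10496.4485 rpm)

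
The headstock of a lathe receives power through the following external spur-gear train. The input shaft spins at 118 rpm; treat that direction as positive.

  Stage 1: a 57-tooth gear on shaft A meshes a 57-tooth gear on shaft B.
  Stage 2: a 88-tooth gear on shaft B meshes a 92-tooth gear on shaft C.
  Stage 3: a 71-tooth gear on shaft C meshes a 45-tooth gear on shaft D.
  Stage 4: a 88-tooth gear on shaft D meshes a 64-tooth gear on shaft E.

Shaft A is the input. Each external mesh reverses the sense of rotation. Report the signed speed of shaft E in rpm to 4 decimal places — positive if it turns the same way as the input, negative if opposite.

Stage 1 [57T→57T]: ω = 118.0000×57/57 = 118.0000 rpm, dir flips to −; running = −118.0000
Stage 2 [88T→92T]: ω = 118.0000×88/92 = 112.8696 rpm, dir flips to +; running = +112.8696
Stage 3 [71T→45T]: ω = 112.8696×71/45 = 178.0831 rpm, dir flips to −; running = −178.0831
Stage 4 [88T→64T]: ω = 178.0831×88/64 = 244.8643 rpm, dir flips to +; running = +244.8643

+244.8643 rpm (same as input, |ω| = 244.8643 rpm)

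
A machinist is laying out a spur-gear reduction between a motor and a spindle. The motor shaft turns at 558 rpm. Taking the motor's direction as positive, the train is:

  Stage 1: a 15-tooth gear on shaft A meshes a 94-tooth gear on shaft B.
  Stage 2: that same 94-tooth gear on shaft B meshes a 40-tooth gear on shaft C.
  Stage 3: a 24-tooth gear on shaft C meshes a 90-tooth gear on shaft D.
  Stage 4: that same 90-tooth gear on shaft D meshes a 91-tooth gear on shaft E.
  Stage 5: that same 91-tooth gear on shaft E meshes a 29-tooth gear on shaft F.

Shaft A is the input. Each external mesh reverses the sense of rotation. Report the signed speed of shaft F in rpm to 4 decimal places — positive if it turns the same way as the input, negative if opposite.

-173.1724 rpm (opposite to input, |ω| = 173.1724 rpm)

Stage 1 [15T→94T]: ω = 558.0000×15/94 = 89.0426 rpm, dir flips to −; running = −89.0426
Stage 2 [94T→40T]: ω = 89.0426×94/40 = 209.2500 rpm, dir flips to +; running = +209.2500
Stage 3 [24T→90T]: ω = 209.2500×24/90 = 55.8000 rpm, dir flips to −; running = −55.8000
Stage 4 [90T→91T]: ω = 55.8000×90/91 = 55.1868 rpm, dir flips to +; running = +55.1868
Stage 5 [91T→29T]: ω = 55.1868×91/29 = 173.1724 rpm, dir flips to −; running = −173.1724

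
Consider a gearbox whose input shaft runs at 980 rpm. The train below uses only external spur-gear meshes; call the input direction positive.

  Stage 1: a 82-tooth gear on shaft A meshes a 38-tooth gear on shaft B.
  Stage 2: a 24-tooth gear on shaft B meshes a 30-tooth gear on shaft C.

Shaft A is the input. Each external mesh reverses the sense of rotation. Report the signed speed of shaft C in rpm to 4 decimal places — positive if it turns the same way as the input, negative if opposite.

Stage 1 [82T→38T]: ω = 980.0000×82/38 = 2114.7368 rpm, dir flips to −; running = −2114.7368
Stage 2 [24T→30T]: ω = 2114.7368×24/30 = 1691.7895 rpm, dir flips to +; running = +1691.7895

+1691.7895 rpm (same as input, |ω| = 1691.7895 rpm)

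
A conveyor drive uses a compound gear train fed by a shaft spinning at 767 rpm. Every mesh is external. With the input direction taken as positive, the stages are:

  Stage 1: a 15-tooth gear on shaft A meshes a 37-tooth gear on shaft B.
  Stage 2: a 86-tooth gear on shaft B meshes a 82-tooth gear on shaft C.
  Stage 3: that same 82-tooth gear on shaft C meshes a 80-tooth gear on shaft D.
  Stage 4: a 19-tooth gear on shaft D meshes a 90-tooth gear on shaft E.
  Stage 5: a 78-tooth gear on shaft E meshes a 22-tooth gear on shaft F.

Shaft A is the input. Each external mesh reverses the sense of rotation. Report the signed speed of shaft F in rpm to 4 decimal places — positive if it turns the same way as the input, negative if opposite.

Stage 1 [15T→37T]: ω = 767.0000×15/37 = 310.9459 rpm, dir flips to −; running = −310.9459
Stage 2 [86T→82T]: ω = 310.9459×86/82 = 326.1140 rpm, dir flips to +; running = +326.1140
Stage 3 [82T→80T]: ω = 326.1140×82/80 = 334.2669 rpm, dir flips to −; running = −334.2669
Stage 4 [19T→90T]: ω = 334.2669×19/90 = 70.5675 rpm, dir flips to +; running = +70.5675
Stage 5 [78T→22T]: ω = 70.5675×78/22 = 250.1937 rpm, dir flips to −; running = −250.1937

-250.1937 rpm (opposite to input, |ω| = 250.1937 rpm)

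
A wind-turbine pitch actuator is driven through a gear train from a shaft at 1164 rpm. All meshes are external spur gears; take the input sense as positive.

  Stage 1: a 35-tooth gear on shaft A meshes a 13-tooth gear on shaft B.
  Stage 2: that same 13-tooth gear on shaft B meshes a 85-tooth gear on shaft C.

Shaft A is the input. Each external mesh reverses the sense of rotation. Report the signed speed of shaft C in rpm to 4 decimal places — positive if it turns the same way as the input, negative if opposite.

+479.2941 rpm (same as input, |ω| = 479.2941 rpm)

Stage 1 [35T→13T]: ω = 1164.0000×35/13 = 3133.8462 rpm, dir flips to −; running = −3133.8462
Stage 2 [13T→85T]: ω = 3133.8462×13/85 = 479.2941 rpm, dir flips to +; running = +479.2941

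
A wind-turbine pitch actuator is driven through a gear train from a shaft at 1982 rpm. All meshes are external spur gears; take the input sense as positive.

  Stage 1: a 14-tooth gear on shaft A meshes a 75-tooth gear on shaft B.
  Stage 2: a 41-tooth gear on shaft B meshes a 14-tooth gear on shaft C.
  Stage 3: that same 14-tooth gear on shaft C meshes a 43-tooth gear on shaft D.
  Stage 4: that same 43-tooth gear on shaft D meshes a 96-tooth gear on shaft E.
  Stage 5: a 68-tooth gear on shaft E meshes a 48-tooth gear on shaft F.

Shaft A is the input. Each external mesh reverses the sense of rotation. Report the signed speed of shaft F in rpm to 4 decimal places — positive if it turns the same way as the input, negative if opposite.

Stage 1 [14T→75T]: ω = 1982.0000×14/75 = 369.9733 rpm, dir flips to −; running = −369.9733
Stage 2 [41T→14T]: ω = 369.9733×41/14 = 1083.4933 rpm, dir flips to +; running = +1083.4933
Stage 3 [14T→43T]: ω = 1083.4933×14/43 = 352.7653 rpm, dir flips to −; running = −352.7653
Stage 4 [43T→96T]: ω = 352.7653×43/96 = 158.0094 rpm, dir flips to +; running = +158.0094
Stage 5 [68T→48T]: ω = 158.0094×68/48 = 223.8467 rpm, dir flips to −; running = −223.8467

-223.8467 rpm (opposite to input, |ω| = 223.8467 rpm)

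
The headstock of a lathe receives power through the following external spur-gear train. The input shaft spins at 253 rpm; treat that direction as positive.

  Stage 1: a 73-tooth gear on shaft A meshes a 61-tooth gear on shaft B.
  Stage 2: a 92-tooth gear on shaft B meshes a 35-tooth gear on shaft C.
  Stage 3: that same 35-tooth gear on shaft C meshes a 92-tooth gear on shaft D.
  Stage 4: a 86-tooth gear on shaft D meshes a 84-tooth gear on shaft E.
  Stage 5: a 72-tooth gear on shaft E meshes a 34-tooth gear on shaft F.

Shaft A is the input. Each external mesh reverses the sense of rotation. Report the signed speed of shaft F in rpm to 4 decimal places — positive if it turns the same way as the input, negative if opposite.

-656.4268 rpm (opposite to input, |ω| = 656.4268 rpm)

Stage 1 [73T→61T]: ω = 253.0000×73/61 = 302.7705 rpm, dir flips to −; running = −302.7705
Stage 2 [92T→35T]: ω = 302.7705×92/35 = 795.8539 rpm, dir flips to +; running = +795.8539
Stage 3 [35T→92T]: ω = 795.8539×35/92 = 302.7705 rpm, dir flips to −; running = −302.7705
Stage 4 [86T→84T]: ω = 302.7705×86/84 = 309.9793 rpm, dir flips to +; running = +309.9793
Stage 5 [72T→34T]: ω = 309.9793×72/34 = 656.4268 rpm, dir flips to −; running = −656.4268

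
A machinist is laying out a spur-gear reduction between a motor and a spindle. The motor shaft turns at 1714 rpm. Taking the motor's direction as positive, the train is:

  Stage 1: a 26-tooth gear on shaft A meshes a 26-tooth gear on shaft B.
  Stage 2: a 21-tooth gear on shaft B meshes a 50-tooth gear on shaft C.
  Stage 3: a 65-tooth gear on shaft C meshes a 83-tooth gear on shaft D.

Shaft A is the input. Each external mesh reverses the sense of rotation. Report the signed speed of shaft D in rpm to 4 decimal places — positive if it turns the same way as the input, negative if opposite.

Stage 1 [26T→26T]: ω = 1714.0000×26/26 = 1714.0000 rpm, dir flips to −; running = −1714.0000
Stage 2 [21T→50T]: ω = 1714.0000×21/50 = 719.8800 rpm, dir flips to +; running = +719.8800
Stage 3 [65T→83T]: ω = 719.8800×65/83 = 563.7614 rpm, dir flips to −; running = −563.7614

-563.7614 rpm (opposite to input, |ω| = 563.7614 rpm)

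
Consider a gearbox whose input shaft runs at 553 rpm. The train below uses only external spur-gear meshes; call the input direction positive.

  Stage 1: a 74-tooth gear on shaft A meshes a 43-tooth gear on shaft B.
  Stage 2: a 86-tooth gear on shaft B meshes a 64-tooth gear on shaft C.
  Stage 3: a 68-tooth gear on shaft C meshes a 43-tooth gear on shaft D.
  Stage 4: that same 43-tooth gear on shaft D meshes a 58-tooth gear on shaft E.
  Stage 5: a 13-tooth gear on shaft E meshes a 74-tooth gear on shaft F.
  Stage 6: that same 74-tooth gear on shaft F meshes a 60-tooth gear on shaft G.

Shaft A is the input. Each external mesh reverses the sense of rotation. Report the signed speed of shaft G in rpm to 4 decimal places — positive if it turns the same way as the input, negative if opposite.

Stage 1 [74T→43T]: ω = 553.0000×74/43 = 951.6744 rpm, dir flips to −; running = −951.6744
Stage 2 [86T→64T]: ω = 951.6744×86/64 = 1278.8125 rpm, dir flips to +; running = +1278.8125
Stage 3 [68T→43T]: ω = 1278.8125×68/43 = 2022.3081 rpm, dir flips to −; running = −2022.3081
Stage 4 [43T→58T]: ω = 2022.3081×43/58 = 1499.2974 rpm, dir flips to +; running = +1499.2974
Stage 5 [13T→74T]: ω = 1499.2974×13/74 = 263.3901 rpm, dir flips to −; running = −263.3901
Stage 6 [74T→60T]: ω = 263.3901×74/60 = 324.8478 rpm, dir flips to +; running = +324.8478

+324.8478 rpm (same as input, |ω| = 324.8478 rpm)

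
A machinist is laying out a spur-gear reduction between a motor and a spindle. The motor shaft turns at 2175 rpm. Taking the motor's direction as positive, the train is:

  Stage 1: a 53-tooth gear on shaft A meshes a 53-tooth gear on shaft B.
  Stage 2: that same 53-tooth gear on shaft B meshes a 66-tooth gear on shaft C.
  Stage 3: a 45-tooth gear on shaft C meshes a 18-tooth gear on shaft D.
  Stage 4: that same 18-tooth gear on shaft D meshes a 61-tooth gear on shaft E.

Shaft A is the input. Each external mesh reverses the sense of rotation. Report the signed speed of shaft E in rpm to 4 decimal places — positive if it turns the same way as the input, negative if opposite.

+1288.4687 rpm (same as input, |ω| = 1288.4687 rpm)

Stage 1 [53T→53T]: ω = 2175.0000×53/53 = 2175.0000 rpm, dir flips to −; running = −2175.0000
Stage 2 [53T→66T]: ω = 2175.0000×53/66 = 1746.5909 rpm, dir flips to +; running = +1746.5909
Stage 3 [45T→18T]: ω = 1746.5909×45/18 = 4366.4773 rpm, dir flips to −; running = −4366.4773
Stage 4 [18T→61T]: ω = 4366.4773×18/61 = 1288.4687 rpm, dir flips to +; running = +1288.4687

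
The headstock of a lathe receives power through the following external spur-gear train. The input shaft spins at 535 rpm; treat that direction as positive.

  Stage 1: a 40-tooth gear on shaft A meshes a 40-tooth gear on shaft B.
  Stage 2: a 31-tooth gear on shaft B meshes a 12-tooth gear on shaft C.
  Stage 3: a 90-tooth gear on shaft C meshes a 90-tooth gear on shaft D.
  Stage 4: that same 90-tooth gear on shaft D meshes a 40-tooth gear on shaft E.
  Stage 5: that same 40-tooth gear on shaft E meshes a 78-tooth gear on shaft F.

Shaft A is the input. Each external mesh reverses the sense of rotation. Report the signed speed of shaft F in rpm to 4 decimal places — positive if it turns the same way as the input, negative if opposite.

-1594.7115 rpm (opposite to input, |ω| = 1594.7115 rpm)

Stage 1 [40T→40T]: ω = 535.0000×40/40 = 535.0000 rpm, dir flips to −; running = −535.0000
Stage 2 [31T→12T]: ω = 535.0000×31/12 = 1382.0833 rpm, dir flips to +; running = +1382.0833
Stage 3 [90T→90T]: ω = 1382.0833×90/90 = 1382.0833 rpm, dir flips to −; running = −1382.0833
Stage 4 [90T→40T]: ω = 1382.0833×90/40 = 3109.6875 rpm, dir flips to +; running = +3109.6875
Stage 5 [40T→78T]: ω = 3109.6875×40/78 = 1594.7115 rpm, dir flips to −; running = −1594.7115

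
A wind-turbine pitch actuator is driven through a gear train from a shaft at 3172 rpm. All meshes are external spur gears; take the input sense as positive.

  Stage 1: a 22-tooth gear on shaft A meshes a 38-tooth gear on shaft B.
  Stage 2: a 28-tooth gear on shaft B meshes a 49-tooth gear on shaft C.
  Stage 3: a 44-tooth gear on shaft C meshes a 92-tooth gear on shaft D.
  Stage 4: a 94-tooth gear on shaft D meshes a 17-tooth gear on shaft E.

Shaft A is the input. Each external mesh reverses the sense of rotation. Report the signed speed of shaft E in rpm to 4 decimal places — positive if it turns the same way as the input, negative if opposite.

Stage 1 [22T→38T]: ω = 3172.0000×22/38 = 1836.4211 rpm, dir flips to −; running = −1836.4211
Stage 2 [28T→49T]: ω = 1836.4211×28/49 = 1049.3835 rpm, dir flips to +; running = +1049.3835
Stage 3 [44T→92T]: ω = 1049.3835×44/92 = 501.8790 rpm, dir flips to −; running = −501.8790
Stage 4 [94T→17T]: ω = 501.8790×94/17 = 2775.0959 rpm, dir flips to +; running = +2775.0959

+2775.0959 rpm (same as input, |ω| = 2775.0959 rpm)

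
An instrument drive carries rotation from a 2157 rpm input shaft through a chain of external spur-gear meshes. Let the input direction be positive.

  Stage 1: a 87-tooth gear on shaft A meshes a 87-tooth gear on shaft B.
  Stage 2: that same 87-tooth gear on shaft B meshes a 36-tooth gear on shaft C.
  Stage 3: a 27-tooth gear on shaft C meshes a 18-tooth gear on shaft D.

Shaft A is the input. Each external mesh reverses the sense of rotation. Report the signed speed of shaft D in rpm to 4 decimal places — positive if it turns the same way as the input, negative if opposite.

Stage 1 [87T→87T]: ω = 2157.0000×87/87 = 2157.0000 rpm, dir flips to −; running = −2157.0000
Stage 2 [87T→36T]: ω = 2157.0000×87/36 = 5212.7500 rpm, dir flips to +; running = +5212.7500
Stage 3 [27T→18T]: ω = 5212.7500×27/18 = 7819.1250 rpm, dir flips to −; running = −7819.1250

-7819.1250 rpm (opposite to input, |ω| = 7819.1250 rpm)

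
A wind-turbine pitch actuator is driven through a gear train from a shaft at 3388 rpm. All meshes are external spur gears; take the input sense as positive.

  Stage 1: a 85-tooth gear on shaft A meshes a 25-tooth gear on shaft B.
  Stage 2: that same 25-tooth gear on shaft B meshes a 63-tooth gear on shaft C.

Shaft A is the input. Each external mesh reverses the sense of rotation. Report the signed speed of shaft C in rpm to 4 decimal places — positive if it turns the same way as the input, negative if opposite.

Stage 1 [85T→25T]: ω = 3388.0000×85/25 = 11519.2000 rpm, dir flips to −; running = −11519.2000
Stage 2 [25T→63T]: ω = 11519.2000×25/63 = 4571.1111 rpm, dir flips to +; running = +4571.1111

+4571.1111 rpm (same as input, |ω| = 4571.1111 rpm)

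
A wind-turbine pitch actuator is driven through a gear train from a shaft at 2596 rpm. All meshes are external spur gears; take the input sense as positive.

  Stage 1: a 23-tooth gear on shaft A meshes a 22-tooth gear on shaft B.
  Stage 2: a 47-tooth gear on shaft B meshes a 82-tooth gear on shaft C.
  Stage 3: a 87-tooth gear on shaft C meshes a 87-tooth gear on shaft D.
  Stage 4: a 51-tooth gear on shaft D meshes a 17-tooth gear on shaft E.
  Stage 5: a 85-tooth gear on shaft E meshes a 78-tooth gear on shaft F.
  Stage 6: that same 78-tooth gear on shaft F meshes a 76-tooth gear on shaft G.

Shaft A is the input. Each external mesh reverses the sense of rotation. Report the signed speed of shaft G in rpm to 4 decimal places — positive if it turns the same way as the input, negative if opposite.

+5219.3983 rpm (same as input, |ω| = 5219.3983 rpm)

Stage 1 [23T→22T]: ω = 2596.0000×23/22 = 2714.0000 rpm, dir flips to −; running = −2714.0000
Stage 2 [47T→82T]: ω = 2714.0000×47/82 = 1555.5854 rpm, dir flips to +; running = +1555.5854
Stage 3 [87T→87T]: ω = 1555.5854×87/87 = 1555.5854 rpm, dir flips to −; running = −1555.5854
Stage 4 [51T→17T]: ω = 1555.5854×51/17 = 4666.7561 rpm, dir flips to +; running = +4666.7561
Stage 5 [85T→78T]: ω = 4666.7561×85/78 = 5085.5675 rpm, dir flips to −; running = −5085.5675
Stage 6 [78T→76T]: ω = 5085.5675×78/76 = 5219.3983 rpm, dir flips to +; running = +5219.3983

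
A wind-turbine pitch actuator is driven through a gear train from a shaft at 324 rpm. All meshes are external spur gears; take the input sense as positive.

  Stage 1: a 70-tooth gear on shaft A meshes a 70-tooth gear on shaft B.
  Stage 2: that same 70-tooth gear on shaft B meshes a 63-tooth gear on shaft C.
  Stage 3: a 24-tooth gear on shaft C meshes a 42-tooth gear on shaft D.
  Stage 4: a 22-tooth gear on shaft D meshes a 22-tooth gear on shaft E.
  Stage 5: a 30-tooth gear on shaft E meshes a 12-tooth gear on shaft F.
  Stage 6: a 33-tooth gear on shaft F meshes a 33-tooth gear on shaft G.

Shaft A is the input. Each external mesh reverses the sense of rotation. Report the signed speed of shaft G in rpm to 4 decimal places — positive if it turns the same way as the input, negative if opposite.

Stage 1 [70T→70T]: ω = 324.0000×70/70 = 324.0000 rpm, dir flips to −; running = −324.0000
Stage 2 [70T→63T]: ω = 324.0000×70/63 = 360.0000 rpm, dir flips to +; running = +360.0000
Stage 3 [24T→42T]: ω = 360.0000×24/42 = 205.7143 rpm, dir flips to −; running = −205.7143
Stage 4 [22T→22T]: ω = 205.7143×22/22 = 205.7143 rpm, dir flips to +; running = +205.7143
Stage 5 [30T→12T]: ω = 205.7143×30/12 = 514.2857 rpm, dir flips to −; running = −514.2857
Stage 6 [33T→33T]: ω = 514.2857×33/33 = 514.2857 rpm, dir flips to +; running = +514.2857

+514.2857 rpm (same as input, |ω| = 514.2857 rpm)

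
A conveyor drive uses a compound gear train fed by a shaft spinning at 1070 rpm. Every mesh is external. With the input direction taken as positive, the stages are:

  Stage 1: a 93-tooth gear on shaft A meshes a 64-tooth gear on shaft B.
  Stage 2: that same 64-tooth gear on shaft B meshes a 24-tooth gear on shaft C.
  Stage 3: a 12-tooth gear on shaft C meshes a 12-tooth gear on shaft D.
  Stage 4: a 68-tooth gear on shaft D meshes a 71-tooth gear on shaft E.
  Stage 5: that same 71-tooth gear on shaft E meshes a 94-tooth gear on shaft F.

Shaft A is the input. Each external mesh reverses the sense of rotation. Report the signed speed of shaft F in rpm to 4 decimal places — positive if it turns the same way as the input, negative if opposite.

-2999.4149 rpm (opposite to input, |ω| = 2999.4149 rpm)

Stage 1 [93T→64T]: ω = 1070.0000×93/64 = 1554.8438 rpm, dir flips to −; running = −1554.8438
Stage 2 [64T→24T]: ω = 1554.8438×64/24 = 4146.2500 rpm, dir flips to +; running = +4146.2500
Stage 3 [12T→12T]: ω = 4146.2500×12/12 = 4146.2500 rpm, dir flips to −; running = −4146.2500
Stage 4 [68T→71T]: ω = 4146.2500×68/71 = 3971.0563 rpm, dir flips to +; running = +3971.0563
Stage 5 [71T→94T]: ω = 3971.0563×71/94 = 2999.4149 rpm, dir flips to −; running = −2999.4149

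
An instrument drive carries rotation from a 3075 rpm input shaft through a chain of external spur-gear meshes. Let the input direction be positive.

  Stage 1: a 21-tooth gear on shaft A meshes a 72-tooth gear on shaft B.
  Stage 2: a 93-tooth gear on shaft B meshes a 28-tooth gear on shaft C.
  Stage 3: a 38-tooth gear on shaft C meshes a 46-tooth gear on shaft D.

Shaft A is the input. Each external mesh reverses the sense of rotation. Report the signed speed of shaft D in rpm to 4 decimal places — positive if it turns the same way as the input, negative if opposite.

-2460.8356 rpm (opposite to input, |ω| = 2460.8356 rpm)

Stage 1 [21T→72T]: ω = 3075.0000×21/72 = 896.8750 rpm, dir flips to −; running = −896.8750
Stage 2 [93T→28T]: ω = 896.8750×93/28 = 2978.9062 rpm, dir flips to +; running = +2978.9062
Stage 3 [38T→46T]: ω = 2978.9062×38/46 = 2460.8356 rpm, dir flips to −; running = −2460.8356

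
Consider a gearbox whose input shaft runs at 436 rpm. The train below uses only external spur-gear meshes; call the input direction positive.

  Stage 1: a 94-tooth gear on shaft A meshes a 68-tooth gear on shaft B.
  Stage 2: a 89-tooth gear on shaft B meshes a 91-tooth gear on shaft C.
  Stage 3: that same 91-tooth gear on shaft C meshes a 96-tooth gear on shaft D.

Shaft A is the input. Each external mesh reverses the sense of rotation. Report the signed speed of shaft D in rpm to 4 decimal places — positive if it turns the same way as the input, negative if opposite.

-558.7586 rpm (opposite to input, |ω| = 558.7586 rpm)

Stage 1 [94T→68T]: ω = 436.0000×94/68 = 602.7059 rpm, dir flips to −; running = −602.7059
Stage 2 [89T→91T]: ω = 602.7059×89/91 = 589.4596 rpm, dir flips to +; running = +589.4596
Stage 3 [91T→96T]: ω = 589.4596×91/96 = 558.7586 rpm, dir flips to −; running = −558.7586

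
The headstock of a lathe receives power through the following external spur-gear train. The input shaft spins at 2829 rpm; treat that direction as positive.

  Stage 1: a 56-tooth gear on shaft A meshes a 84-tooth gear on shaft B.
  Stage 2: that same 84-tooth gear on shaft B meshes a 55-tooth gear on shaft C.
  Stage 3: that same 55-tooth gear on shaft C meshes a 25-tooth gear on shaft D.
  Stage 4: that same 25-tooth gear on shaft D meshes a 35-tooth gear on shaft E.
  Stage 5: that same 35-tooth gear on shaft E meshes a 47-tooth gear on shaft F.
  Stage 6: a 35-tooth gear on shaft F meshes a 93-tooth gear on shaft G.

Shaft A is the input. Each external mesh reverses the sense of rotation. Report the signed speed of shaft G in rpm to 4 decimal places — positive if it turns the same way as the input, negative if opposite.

+1268.5518 rpm (same as input, |ω| = 1268.5518 rpm)

Stage 1 [56T→84T]: ω = 2829.0000×56/84 = 1886.0000 rpm, dir flips to −; running = −1886.0000
Stage 2 [84T→55T]: ω = 1886.0000×84/55 = 2880.4364 rpm, dir flips to +; running = +2880.4364
Stage 3 [55T→25T]: ω = 2880.4364×55/25 = 6336.9600 rpm, dir flips to −; running = −6336.9600
Stage 4 [25T→35T]: ω = 6336.9600×25/35 = 4526.4000 rpm, dir flips to +; running = +4526.4000
Stage 5 [35T→47T]: ω = 4526.4000×35/47 = 3370.7234 rpm, dir flips to −; running = −3370.7234
Stage 6 [35T→93T]: ω = 3370.7234×35/93 = 1268.5518 rpm, dir flips to +; running = +1268.5518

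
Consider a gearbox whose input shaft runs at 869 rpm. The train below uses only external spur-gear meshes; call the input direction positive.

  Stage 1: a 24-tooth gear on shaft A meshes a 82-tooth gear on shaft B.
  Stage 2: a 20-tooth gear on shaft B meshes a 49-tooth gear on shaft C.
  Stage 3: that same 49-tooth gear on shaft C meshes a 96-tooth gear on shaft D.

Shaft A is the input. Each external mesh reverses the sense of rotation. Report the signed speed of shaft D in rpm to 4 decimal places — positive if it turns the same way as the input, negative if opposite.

Stage 1 [24T→82T]: ω = 869.0000×24/82 = 254.3415 rpm, dir flips to −; running = −254.3415
Stage 2 [20T→49T]: ω = 254.3415×20/49 = 103.8128 rpm, dir flips to +; running = +103.8128
Stage 3 [49T→96T]: ω = 103.8128×49/96 = 52.9878 rpm, dir flips to −; running = −52.9878

-52.9878 rpm (opposite to input, |ω| = 52.9878 rpm)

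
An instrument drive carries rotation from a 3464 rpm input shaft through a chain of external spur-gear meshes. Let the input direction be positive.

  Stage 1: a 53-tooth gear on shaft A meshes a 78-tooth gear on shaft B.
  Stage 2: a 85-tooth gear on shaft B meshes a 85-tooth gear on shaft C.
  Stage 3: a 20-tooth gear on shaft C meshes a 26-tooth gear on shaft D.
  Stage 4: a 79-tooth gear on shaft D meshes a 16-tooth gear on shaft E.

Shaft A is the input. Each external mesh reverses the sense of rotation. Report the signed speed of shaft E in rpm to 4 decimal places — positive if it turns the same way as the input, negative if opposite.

+8939.6992 rpm (same as input, |ω| = 8939.6992 rpm)

Stage 1 [53T→78T]: ω = 3464.0000×53/78 = 2353.7436 rpm, dir flips to −; running = −2353.7436
Stage 2 [85T→85T]: ω = 2353.7436×85/85 = 2353.7436 rpm, dir flips to +; running = +2353.7436
Stage 3 [20T→26T]: ω = 2353.7436×20/26 = 1810.5720 rpm, dir flips to −; running = −1810.5720
Stage 4 [79T→16T]: ω = 1810.5720×79/16 = 8939.6992 rpm, dir flips to +; running = +8939.6992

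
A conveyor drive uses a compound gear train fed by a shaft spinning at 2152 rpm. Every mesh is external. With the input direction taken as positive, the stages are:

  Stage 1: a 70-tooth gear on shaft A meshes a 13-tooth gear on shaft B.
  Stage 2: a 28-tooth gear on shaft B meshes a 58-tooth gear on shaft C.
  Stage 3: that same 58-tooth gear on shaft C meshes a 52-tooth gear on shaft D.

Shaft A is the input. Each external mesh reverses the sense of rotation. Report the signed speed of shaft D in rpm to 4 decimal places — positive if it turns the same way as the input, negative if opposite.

-6239.5266 rpm (opposite to input, |ω| = 6239.5266 rpm)

Stage 1 [70T→13T]: ω = 2152.0000×70/13 = 11587.6923 rpm, dir flips to −; running = −11587.6923
Stage 2 [28T→58T]: ω = 11587.6923×28/58 = 5594.0584 rpm, dir flips to +; running = +5594.0584
Stage 3 [58T→52T]: ω = 5594.0584×58/52 = 6239.5266 rpm, dir flips to −; running = −6239.5266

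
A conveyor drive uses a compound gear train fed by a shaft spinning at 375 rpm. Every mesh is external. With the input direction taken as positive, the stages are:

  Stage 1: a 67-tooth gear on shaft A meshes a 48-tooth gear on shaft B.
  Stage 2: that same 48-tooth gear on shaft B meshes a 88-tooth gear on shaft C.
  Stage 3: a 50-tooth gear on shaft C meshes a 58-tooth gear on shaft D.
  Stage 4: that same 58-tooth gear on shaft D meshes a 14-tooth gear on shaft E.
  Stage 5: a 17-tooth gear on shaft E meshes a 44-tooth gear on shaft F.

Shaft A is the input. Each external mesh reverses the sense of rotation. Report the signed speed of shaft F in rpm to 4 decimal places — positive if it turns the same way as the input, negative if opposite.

-393.9686 rpm (opposite to input, |ω| = 393.9686 rpm)

Stage 1 [67T→48T]: ω = 375.0000×67/48 = 523.4375 rpm, dir flips to −; running = −523.4375
Stage 2 [48T→88T]: ω = 523.4375×48/88 = 285.5114 rpm, dir flips to +; running = +285.5114
Stage 3 [50T→58T]: ω = 285.5114×50/58 = 246.1305 rpm, dir flips to −; running = −246.1305
Stage 4 [58T→14T]: ω = 246.1305×58/14 = 1019.6834 rpm, dir flips to +; running = +1019.6834
Stage 5 [17T→44T]: ω = 1019.6834×17/44 = 393.9686 rpm, dir flips to −; running = −393.9686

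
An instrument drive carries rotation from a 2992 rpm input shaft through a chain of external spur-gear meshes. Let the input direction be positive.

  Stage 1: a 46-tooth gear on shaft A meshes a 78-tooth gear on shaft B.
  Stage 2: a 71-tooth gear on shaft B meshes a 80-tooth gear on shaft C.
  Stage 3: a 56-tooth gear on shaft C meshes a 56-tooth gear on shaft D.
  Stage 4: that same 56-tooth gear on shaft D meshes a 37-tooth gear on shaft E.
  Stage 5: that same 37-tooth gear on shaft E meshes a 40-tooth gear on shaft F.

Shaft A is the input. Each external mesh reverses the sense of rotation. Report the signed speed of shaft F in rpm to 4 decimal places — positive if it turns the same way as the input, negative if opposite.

Stage 1 [46T→78T]: ω = 2992.0000×46/78 = 1764.5128 rpm, dir flips to −; running = −1764.5128
Stage 2 [71T→80T]: ω = 1764.5128×71/80 = 1566.0051 rpm, dir flips to +; running = +1566.0051
Stage 3 [56T→56T]: ω = 1566.0051×56/56 = 1566.0051 rpm, dir flips to −; running = −1566.0051
Stage 4 [56T→37T]: ω = 1566.0051×56/37 = 2370.1699 rpm, dir flips to +; running = +2370.1699
Stage 5 [37T→40T]: ω = 2370.1699×37/40 = 2192.4072 rpm, dir flips to −; running = −2192.4072

-2192.4072 rpm (opposite to input, |ω| = 2192.4072 rpm)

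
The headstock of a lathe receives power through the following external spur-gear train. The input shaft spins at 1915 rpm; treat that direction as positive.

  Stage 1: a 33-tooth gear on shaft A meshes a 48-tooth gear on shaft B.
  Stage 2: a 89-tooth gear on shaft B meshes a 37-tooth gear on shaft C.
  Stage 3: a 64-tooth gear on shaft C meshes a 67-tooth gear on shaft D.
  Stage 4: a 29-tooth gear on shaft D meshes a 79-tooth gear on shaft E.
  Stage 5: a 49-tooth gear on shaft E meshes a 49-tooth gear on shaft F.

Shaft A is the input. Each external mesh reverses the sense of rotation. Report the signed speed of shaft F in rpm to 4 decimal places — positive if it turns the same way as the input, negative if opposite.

Stage 1 [33T→48T]: ω = 1915.0000×33/48 = 1316.5625 rpm, dir flips to −; running = −1316.5625
Stage 2 [89T→37T]: ω = 1316.5625×89/37 = 3166.8666 rpm, dir flips to +; running = +3166.8666
Stage 3 [64T→67T]: ω = 3166.8666×64/67 = 3025.0666 rpm, dir flips to −; running = −3025.0666
Stage 4 [29T→79T]: ω = 3025.0666×29/79 = 1110.4675 rpm, dir flips to +; running = +1110.4675
Stage 5 [49T→49T]: ω = 1110.4675×49/49 = 1110.4675 rpm, dir flips to −; running = −1110.4675

-1110.4675 rpm (opposite to input, |ω| = 1110.4675 rpm)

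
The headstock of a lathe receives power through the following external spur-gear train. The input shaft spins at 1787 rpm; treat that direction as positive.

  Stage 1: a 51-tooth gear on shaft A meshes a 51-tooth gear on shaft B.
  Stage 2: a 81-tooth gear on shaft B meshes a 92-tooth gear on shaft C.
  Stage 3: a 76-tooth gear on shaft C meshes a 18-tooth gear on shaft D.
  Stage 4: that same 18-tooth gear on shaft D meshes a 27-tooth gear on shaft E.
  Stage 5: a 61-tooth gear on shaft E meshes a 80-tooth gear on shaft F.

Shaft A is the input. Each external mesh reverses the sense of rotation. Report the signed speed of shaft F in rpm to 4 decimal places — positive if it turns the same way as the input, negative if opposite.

Stage 1 [51T→51T]: ω = 1787.0000×51/51 = 1787.0000 rpm, dir flips to −; running = −1787.0000
Stage 2 [81T→92T]: ω = 1787.0000×81/92 = 1573.3370 rpm, dir flips to +; running = +1573.3370
Stage 3 [76T→18T]: ω = 1573.3370×76/18 = 6642.9783 rpm, dir flips to −; running = −6642.9783
Stage 4 [18T→27T]: ω = 6642.9783×18/27 = 4428.6522 rpm, dir flips to +; running = +4428.6522
Stage 5 [61T→80T]: ω = 4428.6522×61/80 = 3376.8473 rpm, dir flips to −; running = −3376.8473

-3376.8473 rpm (opposite to input, |ω| = 3376.8473 rpm)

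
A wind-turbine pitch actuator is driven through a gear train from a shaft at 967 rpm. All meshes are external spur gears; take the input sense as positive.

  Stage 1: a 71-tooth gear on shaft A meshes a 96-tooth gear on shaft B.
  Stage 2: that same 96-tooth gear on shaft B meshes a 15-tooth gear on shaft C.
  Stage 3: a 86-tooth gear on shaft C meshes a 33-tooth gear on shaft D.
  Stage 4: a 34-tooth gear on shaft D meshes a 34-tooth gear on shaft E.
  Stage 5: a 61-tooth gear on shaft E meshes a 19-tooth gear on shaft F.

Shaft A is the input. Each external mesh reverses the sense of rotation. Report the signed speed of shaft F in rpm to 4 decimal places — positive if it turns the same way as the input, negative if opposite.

Stage 1 [71T→96T]: ω = 967.0000×71/96 = 715.1771 rpm, dir flips to −; running = −715.1771
Stage 2 [96T→15T]: ω = 715.1771×96/15 = 4577.1333 rpm, dir flips to +; running = +4577.1333
Stage 3 [86T→33T]: ω = 4577.1333×86/33 = 11928.2869 rpm, dir flips to −; running = −11928.2869
Stage 4 [34T→34T]: ω = 11928.2869×34/34 = 11928.2869 rpm, dir flips to +; running = +11928.2869
Stage 5 [61T→19T]: ω = 11928.2869×61/19 = 38296.0789 rpm, dir flips to −; running = −38296.0789

-38296.0789 rpm (opposite to input, |ω| = 38296.0789 rpm)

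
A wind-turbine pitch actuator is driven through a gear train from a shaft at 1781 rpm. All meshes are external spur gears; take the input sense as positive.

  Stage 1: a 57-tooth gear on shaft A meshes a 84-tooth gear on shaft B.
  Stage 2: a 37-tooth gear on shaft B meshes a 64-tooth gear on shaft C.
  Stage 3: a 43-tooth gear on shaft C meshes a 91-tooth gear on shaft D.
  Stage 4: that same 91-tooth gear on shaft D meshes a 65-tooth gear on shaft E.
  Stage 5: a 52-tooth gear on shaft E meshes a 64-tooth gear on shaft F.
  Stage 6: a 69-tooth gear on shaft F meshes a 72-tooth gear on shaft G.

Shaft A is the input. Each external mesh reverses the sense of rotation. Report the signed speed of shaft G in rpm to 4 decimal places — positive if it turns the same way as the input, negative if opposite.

Stage 1 [57T→84T]: ω = 1781.0000×57/84 = 1208.5357 rpm, dir flips to −; running = −1208.5357
Stage 2 [37T→64T]: ω = 1208.5357×37/64 = 698.6847 rpm, dir flips to +; running = +698.6847
Stage 3 [43T→91T]: ω = 698.6847×43/91 = 330.1477 rpm, dir flips to −; running = −330.1477
Stage 4 [91T→65T]: ω = 330.1477×91/65 = 462.2068 rpm, dir flips to +; running = +462.2068
Stage 5 [52T→64T]: ω = 462.2068×52/64 = 375.5430 rpm, dir flips to −; running = −375.5430
Stage 6 [69T→72T]: ω = 375.5430×69/72 = 359.8954 rpm, dir flips to +; running = +359.8954

+359.8954 rpm (same as input, |ω| = 359.8954 rpm)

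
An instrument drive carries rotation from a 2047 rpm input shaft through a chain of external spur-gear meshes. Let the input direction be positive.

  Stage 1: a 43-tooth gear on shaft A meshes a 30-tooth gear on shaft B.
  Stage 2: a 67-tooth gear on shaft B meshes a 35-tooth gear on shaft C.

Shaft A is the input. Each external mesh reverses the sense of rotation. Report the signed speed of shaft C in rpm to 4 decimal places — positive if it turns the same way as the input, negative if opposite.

Stage 1 [43T→30T]: ω = 2047.0000×43/30 = 2934.0333 rpm, dir flips to −; running = −2934.0333
Stage 2 [67T→35T]: ω = 2934.0333×67/35 = 5616.5781 rpm, dir flips to +; running = +5616.5781

+5616.5781 rpm (same as input, |ω| = 5616.5781 rpm)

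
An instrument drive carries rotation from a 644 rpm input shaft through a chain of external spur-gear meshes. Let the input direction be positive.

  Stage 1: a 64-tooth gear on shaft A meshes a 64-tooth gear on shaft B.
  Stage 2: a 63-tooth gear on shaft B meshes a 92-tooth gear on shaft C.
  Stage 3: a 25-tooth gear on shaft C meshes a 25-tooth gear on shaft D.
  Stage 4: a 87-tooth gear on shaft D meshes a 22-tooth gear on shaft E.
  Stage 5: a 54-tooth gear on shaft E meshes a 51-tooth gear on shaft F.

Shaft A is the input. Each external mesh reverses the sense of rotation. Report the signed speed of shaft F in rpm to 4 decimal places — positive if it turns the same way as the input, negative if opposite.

Stage 1 [64T→64T]: ω = 644.0000×64/64 = 644.0000 rpm, dir flips to −; running = −644.0000
Stage 2 [63T→92T]: ω = 644.0000×63/92 = 441.0000 rpm, dir flips to +; running = +441.0000
Stage 3 [25T→25T]: ω = 441.0000×25/25 = 441.0000 rpm, dir flips to −; running = −441.0000
Stage 4 [87T→22T]: ω = 441.0000×87/22 = 1743.9545 rpm, dir flips to +; running = +1743.9545
Stage 5 [54T→51T]: ω = 1743.9545×54/51 = 1846.5401 rpm, dir flips to −; running = −1846.5401

-1846.5401 rpm (opposite to input, |ω| = 1846.5401 rpm)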